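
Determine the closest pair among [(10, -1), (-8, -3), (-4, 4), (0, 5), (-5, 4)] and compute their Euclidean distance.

Computing all pairwise distances among 5 points:

d((10, -1), (-8, -3)) = 18.1108
d((10, -1), (-4, 4)) = 14.8661
d((10, -1), (0, 5)) = 11.6619
d((10, -1), (-5, 4)) = 15.8114
d((-8, -3), (-4, 4)) = 8.0623
d((-8, -3), (0, 5)) = 11.3137
d((-8, -3), (-5, 4)) = 7.6158
d((-4, 4), (0, 5)) = 4.1231
d((-4, 4), (-5, 4)) = 1.0 <-- minimum
d((0, 5), (-5, 4)) = 5.099

Closest pair: (-4, 4) and (-5, 4) with distance 1.0

The closest pair is (-4, 4) and (-5, 4) with Euclidean distance 1.0. For 5 points, brute-force pairwise comparison is shown above. For large n, the divide-and-conquer algorithm (sort by x, recurse on halves, check the dividing strip) achieves O(n log n).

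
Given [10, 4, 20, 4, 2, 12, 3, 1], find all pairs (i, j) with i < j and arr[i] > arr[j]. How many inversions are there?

Finding inversions in [10, 4, 20, 4, 2, 12, 3, 1]:

(0, 1): arr[0]=10 > arr[1]=4
(0, 3): arr[0]=10 > arr[3]=4
(0, 4): arr[0]=10 > arr[4]=2
(0, 6): arr[0]=10 > arr[6]=3
(0, 7): arr[0]=10 > arr[7]=1
(1, 4): arr[1]=4 > arr[4]=2
(1, 6): arr[1]=4 > arr[6]=3
(1, 7): arr[1]=4 > arr[7]=1
(2, 3): arr[2]=20 > arr[3]=4
(2, 4): arr[2]=20 > arr[4]=2
(2, 5): arr[2]=20 > arr[5]=12
(2, 6): arr[2]=20 > arr[6]=3
(2, 7): arr[2]=20 > arr[7]=1
(3, 4): arr[3]=4 > arr[4]=2
(3, 6): arr[3]=4 > arr[6]=3
(3, 7): arr[3]=4 > arr[7]=1
(4, 7): arr[4]=2 > arr[7]=1
(5, 6): arr[5]=12 > arr[6]=3
(5, 7): arr[5]=12 > arr[7]=1
(6, 7): arr[6]=3 > arr[7]=1

Total inversions: 20

The array has 20 inversion(s): (0,1), (0,3), (0,4), (0,6), (0,7), (1,4), (1,6), (1,7), (2,3), (2,4), (2,5), (2,6), (2,7), (3,4), (3,6), (3,7), (4,7), (5,6), (5,7), (6,7). Each pair (i,j) satisfies i < j and arr[i] > arr[j].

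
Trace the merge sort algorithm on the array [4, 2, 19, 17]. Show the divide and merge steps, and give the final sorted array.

Merge sort trace:

Split: [4, 2, 19, 17] -> [4, 2] and [19, 17]
  Split: [4, 2] -> [4] and [2]
  Merge: [4] + [2] -> [2, 4]
  Split: [19, 17] -> [19] and [17]
  Merge: [19] + [17] -> [17, 19]
Merge: [2, 4] + [17, 19] -> [2, 4, 17, 19]

Final sorted array: [2, 4, 17, 19]

The merge sort proceeds by recursively splitting the array and merging sorted halves.
After all merges, the sorted array is [2, 4, 17, 19].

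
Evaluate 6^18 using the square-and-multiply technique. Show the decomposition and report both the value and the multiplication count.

Computing 6^18 by squaring (build up from 6^1; each line after the first costs one multiplication):

6^1 = 6
6^2 = (6^1)^2 = 6^2 = 36
6^4 = (6^2)^2 = 36^2 = 1296
6^8 = (6^4)^2 = 1296^2 = 1679616
6^9 = 6 * 6^8 = 6 * 1679616 = 10077696
6^18 = (6^9)^2 = 10077696^2 = 101559956668416

Result: 101559956668416
Multiplications needed: 5 (5 lines after 6^1)

6^18 = 101559956668416. Using exponentiation by squaring, this requires 5 multiplications. The key idea: if the exponent is even, square the half-power; if odd, multiply by the base once.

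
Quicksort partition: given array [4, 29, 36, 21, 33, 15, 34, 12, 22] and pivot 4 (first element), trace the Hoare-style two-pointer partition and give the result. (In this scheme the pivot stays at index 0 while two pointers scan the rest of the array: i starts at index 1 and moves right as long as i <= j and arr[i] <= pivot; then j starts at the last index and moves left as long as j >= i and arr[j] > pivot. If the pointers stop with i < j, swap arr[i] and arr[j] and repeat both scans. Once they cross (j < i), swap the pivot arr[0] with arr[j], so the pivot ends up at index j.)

Hoare-style two-pointer partition with pivot = 4:

Initial array: [4, 29, 36, 21, 33, 15, 34, 12, 22]

Pointers start at i = 1, j = 8.
i ends at 1, j ends at 0: the pointers have crossed (j < i), so scanning stops.

j = 0, so swapping arr[0] with arr[j] leaves the pivot at position 0: [4, 29, 36, 21, 33, 15, 34, 12, 22]
Pivot position: 0

After partitioning with pivot 4, the array becomes [4, 29, 36, 21, 33, 15, 34, 12, 22]. The pivot is placed at index 0. All elements to the left of the pivot are <= 4, and all elements to the right are > 4.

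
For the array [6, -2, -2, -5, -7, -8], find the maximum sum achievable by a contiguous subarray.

Using Kadane's algorithm on [6, -2, -2, -5, -7, -8]:

Scanning through the array:
Position 1 (value -2): max_ending_here = 4, max_so_far = 6
Position 2 (value -2): max_ending_here = 2, max_so_far = 6
Position 3 (value -5): max_ending_here = -3, max_so_far = 6
Position 4 (value -7): max_ending_here = -7, max_so_far = 6
Position 5 (value -8): max_ending_here = -8, max_so_far = 6

Maximum subarray: [6]
Maximum sum: 6

The maximum subarray is [6] with sum 6. This subarray runs from index 0 to index 0.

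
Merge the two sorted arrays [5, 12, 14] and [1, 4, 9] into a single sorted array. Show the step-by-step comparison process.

Merging process:

Compare 5 vs 1: take 1 from right. Merged: [1]
Compare 5 vs 4: take 4 from right. Merged: [1, 4]
Compare 5 vs 9: take 5 from left. Merged: [1, 4, 5]
Compare 12 vs 9: take 9 from right. Merged: [1, 4, 5, 9]
Append remaining from left: [12, 14]. Merged: [1, 4, 5, 9, 12, 14]

Final merged array: [1, 4, 5, 9, 12, 14]
Total comparisons: 4

The merged array is [1, 4, 5, 9, 12, 14], requiring 4 comparisons. The merge step runs in O(n) time where n is the total number of elements.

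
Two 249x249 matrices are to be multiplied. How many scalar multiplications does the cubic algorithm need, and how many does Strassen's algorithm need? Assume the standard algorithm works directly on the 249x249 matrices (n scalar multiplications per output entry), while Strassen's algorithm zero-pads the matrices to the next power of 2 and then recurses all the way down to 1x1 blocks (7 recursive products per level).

Matrix multiplication for 249x249 matrices:

Strassen's algorithm requires power-of-2 dimensions. Pad 249x249 to 256x256 (next power of 2).

Standard algorithm: 249^3 = 15438249 multiplications
Strassen's algorithm: 7^(log2(256)) = 7^8 = 5764801 multiplications
Savings: 15438249 - 5764801 = 9673448 multiplications

Standard: 15438249 multiplications (249^3). Strassen: 5764801 multiplications (7^8, after padding to 256x256). Strassen reduces 8 recursive multiplications to 7 at each level.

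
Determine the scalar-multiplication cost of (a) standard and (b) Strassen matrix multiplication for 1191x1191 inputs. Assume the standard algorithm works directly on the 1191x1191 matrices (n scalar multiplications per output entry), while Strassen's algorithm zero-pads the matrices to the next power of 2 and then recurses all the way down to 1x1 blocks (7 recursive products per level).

Matrix multiplication for 1191x1191 matrices:

Strassen's algorithm requires power-of-2 dimensions. Pad 1191x1191 to 2048x2048 (next power of 2).

Standard algorithm: 1191^3 = 1689410871 multiplications
Strassen's algorithm: 7^(log2(2048)) = 7^11 = 1977326743 multiplications
Difference: 1689410871 - 1977326743 = -287915872 (Strassen uses MORE here due to padding overhead — for small or just-over-power-of-2 n, padding can outweigh the per-level savings)

Standard: 1689410871 multiplications (1191^3). Strassen: 1977326743 multiplications (7^11, after padding to 2048x2048). Strassen reduces 8 recursive multiplications to 7 at each level.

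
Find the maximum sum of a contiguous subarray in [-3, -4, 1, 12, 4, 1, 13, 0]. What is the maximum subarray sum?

Using Kadane's algorithm on [-3, -4, 1, 12, 4, 1, 13, 0]:

Scanning through the array:
Position 1 (value -4): max_ending_here = -4, max_so_far = -3
Position 2 (value 1): max_ending_here = 1, max_so_far = 1
Position 3 (value 12): max_ending_here = 13, max_so_far = 13
Position 4 (value 4): max_ending_here = 17, max_so_far = 17
Position 5 (value 1): max_ending_here = 18, max_so_far = 18
Position 6 (value 13): max_ending_here = 31, max_so_far = 31
Position 7 (value 0): max_ending_here = 31, max_so_far = 31

Maximum subarray: [1, 12, 4, 1, 13]
Maximum sum: 31

The maximum subarray is [1, 12, 4, 1, 13] with sum 31. This subarray runs from index 2 to index 6.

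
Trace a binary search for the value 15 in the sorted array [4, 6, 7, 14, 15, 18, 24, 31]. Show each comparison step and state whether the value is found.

Binary search for 15 in [4, 6, 7, 14, 15, 18, 24, 31]:

lo=0, hi=7, mid=3, arr[mid]=14 -> 14 < 15, search right half
lo=4, hi=7, mid=5, arr[mid]=18 -> 18 > 15, search left half
lo=4, hi=4, mid=4, arr[mid]=15 -> Found target at index 4!

Binary search finds 15 at index 4 after 3 comparisons. The search repeatedly halves the search space by comparing with the middle element.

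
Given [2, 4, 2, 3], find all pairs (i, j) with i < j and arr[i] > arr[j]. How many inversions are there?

Finding inversions in [2, 4, 2, 3]:

(1, 2): arr[1]=4 > arr[2]=2
(1, 3): arr[1]=4 > arr[3]=3

Total inversions: 2

The array has 2 inversion(s): (1,2), (1,3). Each pair (i,j) satisfies i < j and arr[i] > arr[j].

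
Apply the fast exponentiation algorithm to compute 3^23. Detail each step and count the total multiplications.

Computing 3^23 by squaring (build up from 3^1; each line after the first costs one multiplication):

3^1 = 3
3^2 = (3^1)^2 = 3^2 = 9
3^4 = (3^2)^2 = 9^2 = 81
3^5 = 3 * 3^4 = 3 * 81 = 243
3^10 = (3^5)^2 = 243^2 = 59049
3^11 = 3 * 3^10 = 3 * 59049 = 177147
3^22 = (3^11)^2 = 177147^2 = 31381059609
3^23 = 3 * 3^22 = 3 * 31381059609 = 94143178827

Result: 94143178827
Multiplications needed: 7 (7 lines after 3^1)

3^23 = 94143178827. Using exponentiation by squaring, this requires 7 multiplications. The key idea: if the exponent is even, square the half-power; if odd, multiply by the base once.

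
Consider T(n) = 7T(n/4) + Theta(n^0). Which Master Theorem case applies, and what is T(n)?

Master Theorem for T(n) = 7T(n/4) + O(n^0):

a = 7, b = 4, c = 0
log_b(a) = log_4(7) = 1.4037

Case 1: c = 0 < log_4(7) = 1.4037
T(n) = O(n^(log_4 7))

For T(n) = 7T(n/4) + O(n^0): log_4(7) = 1.4037. This is Case 1 of the Master Theorem (c < log_b(a), work dominated by leaves), giving O(n^(log_4 7)).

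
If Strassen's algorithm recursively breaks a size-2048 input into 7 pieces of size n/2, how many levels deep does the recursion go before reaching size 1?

For divide and conquer with division factor 2:

Problem sizes at each level:
Level 0: 2048
Level 1: 1024
Level 2: 512
Level 3: 256
Level 4: 128
Level 5: 64
Level 6: 32
Level 7: 16
Level 8: 8
Level 9: 4
Level 10: 2
Level 11: 1

The root is level 0 and the size-1 base case is level 11 (the tree spans levels 0 through 11, i.e. 12 levels counting the root), so the depth is the number of divisions: log_2(2048) = 11

The recursion tree depth is log_2(2048) = 11. At each level, the problem size is divided by 2, so it takes 11 divisions to reduce to a base case of size 1. The algorithm makes 7 recursive calls at each level.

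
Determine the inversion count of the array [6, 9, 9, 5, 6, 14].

Finding inversions in [6, 9, 9, 5, 6, 14]:

(0, 3): arr[0]=6 > arr[3]=5
(1, 3): arr[1]=9 > arr[3]=5
(1, 4): arr[1]=9 > arr[4]=6
(2, 3): arr[2]=9 > arr[3]=5
(2, 4): arr[2]=9 > arr[4]=6

Total inversions: 5

The array has 5 inversion(s): (0,3), (1,3), (1,4), (2,3), (2,4). Each pair (i,j) satisfies i < j and arr[i] > arr[j].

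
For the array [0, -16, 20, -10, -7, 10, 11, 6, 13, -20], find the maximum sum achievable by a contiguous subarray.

Using Kadane's algorithm on [0, -16, 20, -10, -7, 10, 11, 6, 13, -20]:

Scanning through the array:
Position 1 (value -16): max_ending_here = -16, max_so_far = 0
Position 2 (value 20): max_ending_here = 20, max_so_far = 20
Position 3 (value -10): max_ending_here = 10, max_so_far = 20
Position 4 (value -7): max_ending_here = 3, max_so_far = 20
Position 5 (value 10): max_ending_here = 13, max_so_far = 20
Position 6 (value 11): max_ending_here = 24, max_so_far = 24
Position 7 (value 6): max_ending_here = 30, max_so_far = 30
Position 8 (value 13): max_ending_here = 43, max_so_far = 43
Position 9 (value -20): max_ending_here = 23, max_so_far = 43

Maximum subarray: [20, -10, -7, 10, 11, 6, 13]
Maximum sum: 43

The maximum subarray is [20, -10, -7, 10, 11, 6, 13] with sum 43. This subarray runs from index 2 to index 8.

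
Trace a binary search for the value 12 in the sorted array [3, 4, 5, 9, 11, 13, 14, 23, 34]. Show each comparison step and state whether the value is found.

Binary search for 12 in [3, 4, 5, 9, 11, 13, 14, 23, 34]:

lo=0, hi=8, mid=4, arr[mid]=11 -> 11 < 12, search right half
lo=5, hi=8, mid=6, arr[mid]=14 -> 14 > 12, search left half
lo=5, hi=5, mid=5, arr[mid]=13 -> 13 > 12, search left half
lo=5 > hi=4, target 12 not found

Binary search determines that 12 is not in the array after 3 comparisons. The search space was exhausted without finding the target.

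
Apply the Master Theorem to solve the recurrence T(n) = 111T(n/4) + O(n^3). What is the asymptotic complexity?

Master Theorem for T(n) = 111T(n/4) + O(n^3):

a = 111, b = 4, c = 3
log_b(a) = log_4(111) = 3.3972

Case 1: c = 3 < log_4(111) = 3.3972
T(n) = O(n^(log_4 111))

For T(n) = 111T(n/4) + O(n^3): log_4(111) = 3.3972. This is Case 1 of the Master Theorem (c < log_b(a), work dominated by leaves), giving O(n^(log_4 111)).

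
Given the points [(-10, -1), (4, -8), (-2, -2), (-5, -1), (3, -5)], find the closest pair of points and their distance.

Computing all pairwise distances among 5 points:

d((-10, -1), (4, -8)) = 15.6525
d((-10, -1), (-2, -2)) = 8.0623
d((-10, -1), (-5, -1)) = 5.0
d((-10, -1), (3, -5)) = 13.6015
d((4, -8), (-2, -2)) = 8.4853
d((4, -8), (-5, -1)) = 11.4018
d((4, -8), (3, -5)) = 3.1623 <-- minimum
d((-2, -2), (-5, -1)) = 3.1623 <-- minimum
d((-2, -2), (3, -5)) = 5.831
d((-5, -1), (3, -5)) = 8.9443

Minimum distance: 3.1623 (tie among 2 pairs: (4, -8) and (3, -5); (-2, -2) and (-5, -1))

The minimum Euclidean distance is 3.1623. There is a tie: 2 pairs achieve this minimum — (4, -8) and (3, -5); (-2, -2) and (-5, -1). Any of these is a valid closest pair. For 5 points, brute-force pairwise comparison is shown above. For large n, the divide-and-conquer algorithm (sort by x, recurse on halves, check the dividing strip) achieves O(n log n).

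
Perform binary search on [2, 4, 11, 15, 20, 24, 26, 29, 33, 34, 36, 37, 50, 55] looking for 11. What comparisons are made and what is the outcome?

Binary search for 11 in [2, 4, 11, 15, 20, 24, 26, 29, 33, 34, 36, 37, 50, 55]:

lo=0, hi=13, mid=6, arr[mid]=26 -> 26 > 11, search left half
lo=0, hi=5, mid=2, arr[mid]=11 -> Found target at index 2!

Binary search finds 11 at index 2 after 2 comparisons. The search repeatedly halves the search space by comparing with the middle element.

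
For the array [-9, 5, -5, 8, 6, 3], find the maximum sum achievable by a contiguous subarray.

Using Kadane's algorithm on [-9, 5, -5, 8, 6, 3]:

Scanning through the array:
Position 1 (value 5): max_ending_here = 5, max_so_far = 5
Position 2 (value -5): max_ending_here = 0, max_so_far = 5
Position 3 (value 8): max_ending_here = 8, max_so_far = 8
Position 4 (value 6): max_ending_here = 14, max_so_far = 14
Position 5 (value 3): max_ending_here = 17, max_so_far = 17

Maximum subarray: [5, -5, 8, 6, 3]
Maximum sum: 17

The maximum subarray is [5, -5, 8, 6, 3] with sum 17. This subarray runs from index 1 to index 5.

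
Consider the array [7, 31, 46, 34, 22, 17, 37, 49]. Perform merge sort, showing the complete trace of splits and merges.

Merge sort trace:

Split: [7, 31, 46, 34, 22, 17, 37, 49] -> [7, 31, 46, 34] and [22, 17, 37, 49]
  Split: [7, 31, 46, 34] -> [7, 31] and [46, 34]
    Split: [7, 31] -> [7] and [31]
    Merge: [7] + [31] -> [7, 31]
    Split: [46, 34] -> [46] and [34]
    Merge: [46] + [34] -> [34, 46]
  Merge: [7, 31] + [34, 46] -> [7, 31, 34, 46]
  Split: [22, 17, 37, 49] -> [22, 17] and [37, 49]
    Split: [22, 17] -> [22] and [17]
    Merge: [22] + [17] -> [17, 22]
    Split: [37, 49] -> [37] and [49]
    Merge: [37] + [49] -> [37, 49]
  Merge: [17, 22] + [37, 49] -> [17, 22, 37, 49]
Merge: [7, 31, 34, 46] + [17, 22, 37, 49] -> [7, 17, 22, 31, 34, 37, 46, 49]

Final sorted array: [7, 17, 22, 31, 34, 37, 46, 49]

The merge sort proceeds by recursively splitting the array and merging sorted halves.
After all merges, the sorted array is [7, 17, 22, 31, 34, 37, 46, 49].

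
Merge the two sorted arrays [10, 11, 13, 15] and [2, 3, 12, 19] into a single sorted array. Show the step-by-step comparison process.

Merging process:

Compare 10 vs 2: take 2 from right. Merged: [2]
Compare 10 vs 3: take 3 from right. Merged: [2, 3]
Compare 10 vs 12: take 10 from left. Merged: [2, 3, 10]
Compare 11 vs 12: take 11 from left. Merged: [2, 3, 10, 11]
Compare 13 vs 12: take 12 from right. Merged: [2, 3, 10, 11, 12]
Compare 13 vs 19: take 13 from left. Merged: [2, 3, 10, 11, 12, 13]
Compare 15 vs 19: take 15 from left. Merged: [2, 3, 10, 11, 12, 13, 15]
Append remaining from right: [19]. Merged: [2, 3, 10, 11, 12, 13, 15, 19]

Final merged array: [2, 3, 10, 11, 12, 13, 15, 19]
Total comparisons: 7

The merged array is [2, 3, 10, 11, 12, 13, 15, 19], requiring 7 comparisons. The merge step runs in O(n) time where n is the total number of elements.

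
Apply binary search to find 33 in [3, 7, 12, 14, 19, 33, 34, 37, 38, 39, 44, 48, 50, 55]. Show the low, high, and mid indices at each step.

Binary search for 33 in [3, 7, 12, 14, 19, 33, 34, 37, 38, 39, 44, 48, 50, 55]:

lo=0, hi=13, mid=6, arr[mid]=34 -> 34 > 33, search left half
lo=0, hi=5, mid=2, arr[mid]=12 -> 12 < 33, search right half
lo=3, hi=5, mid=4, arr[mid]=19 -> 19 < 33, search right half
lo=5, hi=5, mid=5, arr[mid]=33 -> Found target at index 5!

Binary search finds 33 at index 5 after 4 comparisons. The search repeatedly halves the search space by comparing with the middle element.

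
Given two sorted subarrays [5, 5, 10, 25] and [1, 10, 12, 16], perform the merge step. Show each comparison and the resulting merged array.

Merging process:

Compare 5 vs 1: take 1 from right. Merged: [1]
Compare 5 vs 10: take 5 from left. Merged: [1, 5]
Compare 5 vs 10: take 5 from left. Merged: [1, 5, 5]
Compare 10 vs 10: take 10 from left. Merged: [1, 5, 5, 10]
Compare 25 vs 10: take 10 from right. Merged: [1, 5, 5, 10, 10]
Compare 25 vs 12: take 12 from right. Merged: [1, 5, 5, 10, 10, 12]
Compare 25 vs 16: take 16 from right. Merged: [1, 5, 5, 10, 10, 12, 16]
Append remaining from left: [25]. Merged: [1, 5, 5, 10, 10, 12, 16, 25]

Final merged array: [1, 5, 5, 10, 10, 12, 16, 25]
Total comparisons: 7

The merged array is [1, 5, 5, 10, 10, 12, 16, 25], requiring 7 comparisons. The merge step runs in O(n) time where n is the total number of elements.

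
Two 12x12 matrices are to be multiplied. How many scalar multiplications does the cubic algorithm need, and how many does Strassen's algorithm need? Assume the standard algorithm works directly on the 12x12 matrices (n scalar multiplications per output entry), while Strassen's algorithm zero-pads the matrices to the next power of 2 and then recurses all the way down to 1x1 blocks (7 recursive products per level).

Matrix multiplication for 12x12 matrices:

Strassen's algorithm requires power-of-2 dimensions. Pad 12x12 to 16x16 (next power of 2).

Standard algorithm: 12^3 = 1728 multiplications
Strassen's algorithm: 7^(log2(16)) = 7^4 = 2401 multiplications
Difference: 1728 - 2401 = -673 (Strassen uses MORE here due to padding overhead — for small or just-over-power-of-2 n, padding can outweigh the per-level savings)

Standard: 1728 multiplications (12^3). Strassen: 2401 multiplications (7^4, after padding to 16x16). Strassen reduces 8 recursive multiplications to 7 at each level.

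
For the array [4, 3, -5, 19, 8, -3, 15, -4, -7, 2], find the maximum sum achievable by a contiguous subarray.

Using Kadane's algorithm on [4, 3, -5, 19, 8, -3, 15, -4, -7, 2]:

Scanning through the array:
Position 1 (value 3): max_ending_here = 7, max_so_far = 7
Position 2 (value -5): max_ending_here = 2, max_so_far = 7
Position 3 (value 19): max_ending_here = 21, max_so_far = 21
Position 4 (value 8): max_ending_here = 29, max_so_far = 29
Position 5 (value -3): max_ending_here = 26, max_so_far = 29
Position 6 (value 15): max_ending_here = 41, max_so_far = 41
Position 7 (value -4): max_ending_here = 37, max_so_far = 41
Position 8 (value -7): max_ending_here = 30, max_so_far = 41
Position 9 (value 2): max_ending_here = 32, max_so_far = 41

Maximum subarray: [4, 3, -5, 19, 8, -3, 15]
Maximum sum: 41

The maximum subarray is [4, 3, -5, 19, 8, -3, 15] with sum 41. This subarray runs from index 0 to index 6.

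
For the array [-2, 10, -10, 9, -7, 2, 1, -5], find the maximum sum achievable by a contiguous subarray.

Using Kadane's algorithm on [-2, 10, -10, 9, -7, 2, 1, -5]:

Scanning through the array:
Position 1 (value 10): max_ending_here = 10, max_so_far = 10
Position 2 (value -10): max_ending_here = 0, max_so_far = 10
Position 3 (value 9): max_ending_here = 9, max_so_far = 10
Position 4 (value -7): max_ending_here = 2, max_so_far = 10
Position 5 (value 2): max_ending_here = 4, max_so_far = 10
Position 6 (value 1): max_ending_here = 5, max_so_far = 10
Position 7 (value -5): max_ending_here = 0, max_so_far = 10

Maximum subarray: [10]
Maximum sum: 10

The maximum subarray is [10] with sum 10. This subarray runs from index 1 to index 1.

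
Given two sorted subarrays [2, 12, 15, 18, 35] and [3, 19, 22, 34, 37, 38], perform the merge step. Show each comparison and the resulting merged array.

Merging process:

Compare 2 vs 3: take 2 from left. Merged: [2]
Compare 12 vs 3: take 3 from right. Merged: [2, 3]
Compare 12 vs 19: take 12 from left. Merged: [2, 3, 12]
Compare 15 vs 19: take 15 from left. Merged: [2, 3, 12, 15]
Compare 18 vs 19: take 18 from left. Merged: [2, 3, 12, 15, 18]
Compare 35 vs 19: take 19 from right. Merged: [2, 3, 12, 15, 18, 19]
Compare 35 vs 22: take 22 from right. Merged: [2, 3, 12, 15, 18, 19, 22]
Compare 35 vs 34: take 34 from right. Merged: [2, 3, 12, 15, 18, 19, 22, 34]
Compare 35 vs 37: take 35 from left. Merged: [2, 3, 12, 15, 18, 19, 22, 34, 35]
Append remaining from right: [37, 38]. Merged: [2, 3, 12, 15, 18, 19, 22, 34, 35, 37, 38]

Final merged array: [2, 3, 12, 15, 18, 19, 22, 34, 35, 37, 38]
Total comparisons: 9

The merged array is [2, 3, 12, 15, 18, 19, 22, 34, 35, 37, 38], requiring 9 comparisons. The merge step runs in O(n) time where n is the total number of elements.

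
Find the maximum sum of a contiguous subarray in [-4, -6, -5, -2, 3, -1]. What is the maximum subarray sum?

Using Kadane's algorithm on [-4, -6, -5, -2, 3, -1]:

Scanning through the array:
Position 1 (value -6): max_ending_here = -6, max_so_far = -4
Position 2 (value -5): max_ending_here = -5, max_so_far = -4
Position 3 (value -2): max_ending_here = -2, max_so_far = -2
Position 4 (value 3): max_ending_here = 3, max_so_far = 3
Position 5 (value -1): max_ending_here = 2, max_so_far = 3

Maximum subarray: [3]
Maximum sum: 3

The maximum subarray is [3] with sum 3. This subarray runs from index 4 to index 4.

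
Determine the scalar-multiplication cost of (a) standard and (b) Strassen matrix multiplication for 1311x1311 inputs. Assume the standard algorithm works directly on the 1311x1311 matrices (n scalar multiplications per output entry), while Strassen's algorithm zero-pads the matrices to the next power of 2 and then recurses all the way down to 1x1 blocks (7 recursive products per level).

Matrix multiplication for 1311x1311 matrices:

Strassen's algorithm requires power-of-2 dimensions. Pad 1311x1311 to 2048x2048 (next power of 2).

Standard algorithm: 1311^3 = 2253243231 multiplications
Strassen's algorithm: 7^(log2(2048)) = 7^11 = 1977326743 multiplications
Savings: 2253243231 - 1977326743 = 275916488 multiplications

Standard: 2253243231 multiplications (1311^3). Strassen: 1977326743 multiplications (7^11, after padding to 2048x2048). Strassen reduces 8 recursive multiplications to 7 at each level.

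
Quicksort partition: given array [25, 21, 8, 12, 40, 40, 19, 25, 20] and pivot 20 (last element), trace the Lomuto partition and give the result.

Lomuto partition with pivot = 20:

Initial array: [25, 21, 8, 12, 40, 40, 19, 25, 20]

arr[0]=25 > 20: no swap
arr[1]=21 > 20: no swap
arr[2]=8 <= 20: swap with position 0, array becomes [8, 21, 25, 12, 40, 40, 19, 25, 20]
arr[3]=12 <= 20: swap with position 1, array becomes [8, 12, 25, 21, 40, 40, 19, 25, 20]
arr[4]=40 > 20: no swap
arr[5]=40 > 20: no swap
arr[6]=19 <= 20: swap with position 2, array becomes [8, 12, 19, 21, 40, 40, 25, 25, 20]
arr[7]=25 > 20: no swap

Place pivot at position 3: [8, 12, 19, 20, 40, 40, 25, 25, 21]
Pivot position: 3

After partitioning with pivot 20, the array becomes [8, 12, 19, 20, 40, 40, 25, 25, 21]. The pivot is placed at index 3. All elements to the left of the pivot are <= 20, and all elements to the right are > 20.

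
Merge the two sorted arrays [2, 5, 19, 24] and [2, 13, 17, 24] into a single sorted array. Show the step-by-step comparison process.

Merging process:

Compare 2 vs 2: take 2 from left. Merged: [2]
Compare 5 vs 2: take 2 from right. Merged: [2, 2]
Compare 5 vs 13: take 5 from left. Merged: [2, 2, 5]
Compare 19 vs 13: take 13 from right. Merged: [2, 2, 5, 13]
Compare 19 vs 17: take 17 from right. Merged: [2, 2, 5, 13, 17]
Compare 19 vs 24: take 19 from left. Merged: [2, 2, 5, 13, 17, 19]
Compare 24 vs 24: take 24 from left. Merged: [2, 2, 5, 13, 17, 19, 24]
Append remaining from right: [24]. Merged: [2, 2, 5, 13, 17, 19, 24, 24]

Final merged array: [2, 2, 5, 13, 17, 19, 24, 24]
Total comparisons: 7

The merged array is [2, 2, 5, 13, 17, 19, 24, 24], requiring 7 comparisons. The merge step runs in O(n) time where n is the total number of elements.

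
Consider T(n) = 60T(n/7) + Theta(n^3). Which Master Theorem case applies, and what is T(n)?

Master Theorem for T(n) = 60T(n/7) + O(n^3):

a = 60, b = 7, c = 3
log_b(a) = log_7(60) = 2.1041

Case 3: c = 3 > log_7(60) = 2.1041
T(n) = O(n^3) = O(n^3)

For T(n) = 60T(n/7) + O(n^3): log_7(60) = 2.1041. This is Case 3 of the Master Theorem (c > log_b(a), work dominated by root), giving O(n^3).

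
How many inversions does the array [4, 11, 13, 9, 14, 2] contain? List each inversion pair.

Finding inversions in [4, 11, 13, 9, 14, 2]:

(0, 5): arr[0]=4 > arr[5]=2
(1, 3): arr[1]=11 > arr[3]=9
(1, 5): arr[1]=11 > arr[5]=2
(2, 3): arr[2]=13 > arr[3]=9
(2, 5): arr[2]=13 > arr[5]=2
(3, 5): arr[3]=9 > arr[5]=2
(4, 5): arr[4]=14 > arr[5]=2

Total inversions: 7

The array has 7 inversion(s): (0,5), (1,3), (1,5), (2,3), (2,5), (3,5), (4,5). Each pair (i,j) satisfies i < j and arr[i] > arr[j].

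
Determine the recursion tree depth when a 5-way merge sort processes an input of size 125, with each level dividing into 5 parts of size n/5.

For divide and conquer with division factor 5:

Problem sizes at each level:
Level 0: 125
Level 1: 25
Level 2: 5
Level 3: 1

The root is level 0 and the size-1 base case is level 3 (the tree spans levels 0 through 3, i.e. 4 levels counting the root), so the depth is the number of divisions: log_5(125) = 3

The recursion tree depth is log_5(125) = 3. At each level, the problem size is divided by 5, so it takes 3 divisions to reduce to a base case of size 1. The algorithm makes 5 recursive calls at each level.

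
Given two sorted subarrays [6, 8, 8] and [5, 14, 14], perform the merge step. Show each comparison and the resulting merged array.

Merging process:

Compare 6 vs 5: take 5 from right. Merged: [5]
Compare 6 vs 14: take 6 from left. Merged: [5, 6]
Compare 8 vs 14: take 8 from left. Merged: [5, 6, 8]
Compare 8 vs 14: take 8 from left. Merged: [5, 6, 8, 8]
Append remaining from right: [14, 14]. Merged: [5, 6, 8, 8, 14, 14]

Final merged array: [5, 6, 8, 8, 14, 14]
Total comparisons: 4

The merged array is [5, 6, 8, 8, 14, 14], requiring 4 comparisons. The merge step runs in O(n) time where n is the total number of elements.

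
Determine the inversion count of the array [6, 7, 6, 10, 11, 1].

Finding inversions in [6, 7, 6, 10, 11, 1]:

(0, 5): arr[0]=6 > arr[5]=1
(1, 2): arr[1]=7 > arr[2]=6
(1, 5): arr[1]=7 > arr[5]=1
(2, 5): arr[2]=6 > arr[5]=1
(3, 5): arr[3]=10 > arr[5]=1
(4, 5): arr[4]=11 > arr[5]=1

Total inversions: 6

The array has 6 inversion(s): (0,5), (1,2), (1,5), (2,5), (3,5), (4,5). Each pair (i,j) satisfies i < j and arr[i] > arr[j].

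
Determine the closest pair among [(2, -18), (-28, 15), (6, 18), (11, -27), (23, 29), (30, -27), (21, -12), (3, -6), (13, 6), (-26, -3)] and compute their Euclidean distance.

Computing all pairwise distances among 10 points:

d((2, -18), (-28, 15)) = 44.5982
d((2, -18), (6, 18)) = 36.2215
d((2, -18), (11, -27)) = 12.7279
d((2, -18), (23, 29)) = 51.4782
d((2, -18), (30, -27)) = 29.4109
d((2, -18), (21, -12)) = 19.9249
d((2, -18), (3, -6)) = 12.0416 <-- minimum
d((2, -18), (13, 6)) = 26.4008
d((2, -18), (-26, -3)) = 31.7648
d((-28, 15), (6, 18)) = 34.1321
d((-28, 15), (11, -27)) = 57.3149
d((-28, 15), (23, 29)) = 52.8867
d((-28, 15), (30, -27)) = 71.6101
d((-28, 15), (21, -12)) = 55.9464
d((-28, 15), (3, -6)) = 37.4433
d((-28, 15), (13, 6)) = 41.9762
d((-28, 15), (-26, -3)) = 18.1108
d((6, 18), (11, -27)) = 45.2769
d((6, 18), (23, 29)) = 20.2485
d((6, 18), (30, -27)) = 51.0
d((6, 18), (21, -12)) = 33.541
d((6, 18), (3, -6)) = 24.1868
d((6, 18), (13, 6)) = 13.8924
d((6, 18), (-26, -3)) = 38.2753
d((11, -27), (23, 29)) = 57.2713
d((11, -27), (30, -27)) = 19.0
d((11, -27), (21, -12)) = 18.0278
d((11, -27), (3, -6)) = 22.4722
d((11, -27), (13, 6)) = 33.0606
d((11, -27), (-26, -3)) = 44.1022
d((23, 29), (30, -27)) = 56.4358
d((23, 29), (21, -12)) = 41.0488
d((23, 29), (3, -6)) = 40.3113
d((23, 29), (13, 6)) = 25.0799
d((23, 29), (-26, -3)) = 58.5235
d((30, -27), (21, -12)) = 17.4929
d((30, -27), (3, -6)) = 34.2053
d((30, -27), (13, 6)) = 37.1214
d((30, -27), (-26, -3)) = 60.9262
d((21, -12), (3, -6)) = 18.9737
d((21, -12), (13, 6)) = 19.6977
d((21, -12), (-26, -3)) = 47.8539
d((3, -6), (13, 6)) = 15.6205
d((3, -6), (-26, -3)) = 29.1548
d((13, 6), (-26, -3)) = 40.025

Closest pair: (2, -18) and (3, -6) with distance 12.0416

The closest pair is (2, -18) and (3, -6) with Euclidean distance 12.0416. For 10 points, brute-force pairwise comparison is shown above. For large n, the divide-and-conquer algorithm (sort by x, recurse on halves, check the dividing strip) achieves O(n log n).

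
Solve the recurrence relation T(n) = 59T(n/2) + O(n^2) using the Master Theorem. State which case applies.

Master Theorem for T(n) = 59T(n/2) + O(n^2):

a = 59, b = 2, c = 2
log_b(a) = log_2(59) = 5.8826

Case 1: c = 2 < log_2(59) = 5.8826
T(n) = O(n^(log_2 59))

For T(n) = 59T(n/2) + O(n^2): log_2(59) = 5.8826. This is Case 1 of the Master Theorem (c < log_b(a), work dominated by leaves), giving O(n^(log_2 59)).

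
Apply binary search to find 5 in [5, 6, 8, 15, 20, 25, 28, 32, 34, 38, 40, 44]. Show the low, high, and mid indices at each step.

Binary search for 5 in [5, 6, 8, 15, 20, 25, 28, 32, 34, 38, 40, 44]:

lo=0, hi=11, mid=5, arr[mid]=25 -> 25 > 5, search left half
lo=0, hi=4, mid=2, arr[mid]=8 -> 8 > 5, search left half
lo=0, hi=1, mid=0, arr[mid]=5 -> Found target at index 0!

Binary search finds 5 at index 0 after 3 comparisons. The search repeatedly halves the search space by comparing with the middle element.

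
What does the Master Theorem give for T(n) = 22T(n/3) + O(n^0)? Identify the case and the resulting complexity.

Master Theorem for T(n) = 22T(n/3) + O(n^0):

a = 22, b = 3, c = 0
log_b(a) = log_3(22) = 2.8136

Case 1: c = 0 < log_3(22) = 2.8136
T(n) = O(n^(log_3 22))

For T(n) = 22T(n/3) + O(n^0): log_3(22) = 2.8136. This is Case 1 of the Master Theorem (c < log_b(a), work dominated by leaves), giving O(n^(log_3 22)).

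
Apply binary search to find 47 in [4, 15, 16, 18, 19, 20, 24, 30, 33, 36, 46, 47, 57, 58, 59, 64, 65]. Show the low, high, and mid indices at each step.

Binary search for 47 in [4, 15, 16, 18, 19, 20, 24, 30, 33, 36, 46, 47, 57, 58, 59, 64, 65]:

lo=0, hi=16, mid=8, arr[mid]=33 -> 33 < 47, search right half
lo=9, hi=16, mid=12, arr[mid]=57 -> 57 > 47, search left half
lo=9, hi=11, mid=10, arr[mid]=46 -> 46 < 47, search right half
lo=11, hi=11, mid=11, arr[mid]=47 -> Found target at index 11!

Binary search finds 47 at index 11 after 4 comparisons. The search repeatedly halves the search space by comparing with the middle element.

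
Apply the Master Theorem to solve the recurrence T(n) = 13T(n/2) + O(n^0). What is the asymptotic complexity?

Master Theorem for T(n) = 13T(n/2) + O(n^0):

a = 13, b = 2, c = 0
log_b(a) = log_2(13) = 3.7004

Case 1: c = 0 < log_2(13) = 3.7004
T(n) = O(n^(log_2 13))

For T(n) = 13T(n/2) + O(n^0): log_2(13) = 3.7004. This is Case 1 of the Master Theorem (c < log_b(a), work dominated by leaves), giving O(n^(log_2 13)).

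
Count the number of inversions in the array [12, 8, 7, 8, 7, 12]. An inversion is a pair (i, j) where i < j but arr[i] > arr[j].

Finding inversions in [12, 8, 7, 8, 7, 12]:

(0, 1): arr[0]=12 > arr[1]=8
(0, 2): arr[0]=12 > arr[2]=7
(0, 3): arr[0]=12 > arr[3]=8
(0, 4): arr[0]=12 > arr[4]=7
(1, 2): arr[1]=8 > arr[2]=7
(1, 4): arr[1]=8 > arr[4]=7
(3, 4): arr[3]=8 > arr[4]=7

Total inversions: 7

The array has 7 inversion(s): (0,1), (0,2), (0,3), (0,4), (1,2), (1,4), (3,4). Each pair (i,j) satisfies i < j and arr[i] > arr[j].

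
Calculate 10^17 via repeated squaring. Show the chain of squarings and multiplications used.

Computing 10^17 by squaring (build up from 10^1; each line after the first costs one multiplication):

10^1 = 10
10^2 = (10^1)^2 = 10^2 = 100
10^4 = (10^2)^2 = 100^2 = 10000
10^8 = (10^4)^2 = 10000^2 = 100000000
10^16 = (10^8)^2 = 100000000^2 = 10000000000000000
10^17 = 10 * 10^16 = 10 * 10000000000000000 = 100000000000000000

Result: 100000000000000000
Multiplications needed: 5 (5 lines after 10^1)

10^17 = 100000000000000000. Using exponentiation by squaring, this requires 5 multiplications. The key idea: if the exponent is even, square the half-power; if odd, multiply by the base once.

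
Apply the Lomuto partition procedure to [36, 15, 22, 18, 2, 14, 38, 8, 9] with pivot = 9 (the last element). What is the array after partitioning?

Lomuto partition with pivot = 9:

Initial array: [36, 15, 22, 18, 2, 14, 38, 8, 9]

arr[0]=36 > 9: no swap
arr[1]=15 > 9: no swap
arr[2]=22 > 9: no swap
arr[3]=18 > 9: no swap
arr[4]=2 <= 9: swap with position 0, array becomes [2, 15, 22, 18, 36, 14, 38, 8, 9]
arr[5]=14 > 9: no swap
arr[6]=38 > 9: no swap
arr[7]=8 <= 9: swap with position 1, array becomes [2, 8, 22, 18, 36, 14, 38, 15, 9]

Place pivot at position 2: [2, 8, 9, 18, 36, 14, 38, 15, 22]
Pivot position: 2

After partitioning with pivot 9, the array becomes [2, 8, 9, 18, 36, 14, 38, 15, 22]. The pivot is placed at index 2. All elements to the left of the pivot are <= 9, and all elements to the right are > 9.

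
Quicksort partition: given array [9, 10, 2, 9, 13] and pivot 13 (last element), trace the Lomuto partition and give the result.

Lomuto partition with pivot = 13:

Initial array: [9, 10, 2, 9, 13]

arr[0]=9 <= 13: swap with position 0, array becomes [9, 10, 2, 9, 13]
arr[1]=10 <= 13: swap with position 1, array becomes [9, 10, 2, 9, 13]
arr[2]=2 <= 13: swap with position 2, array becomes [9, 10, 2, 9, 13]
arr[3]=9 <= 13: swap with position 3, array becomes [9, 10, 2, 9, 13]

Place pivot at position 4: [9, 10, 2, 9, 13]
Pivot position: 4

After partitioning with pivot 13, the array becomes [9, 10, 2, 9, 13]. The pivot is placed at index 4. All elements to the left of the pivot are <= 13, and all elements to the right are > 13.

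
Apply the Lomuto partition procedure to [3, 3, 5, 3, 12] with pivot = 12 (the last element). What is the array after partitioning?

Lomuto partition with pivot = 12:

Initial array: [3, 3, 5, 3, 12]

arr[0]=3 <= 12: swap with position 0, array becomes [3, 3, 5, 3, 12]
arr[1]=3 <= 12: swap with position 1, array becomes [3, 3, 5, 3, 12]
arr[2]=5 <= 12: swap with position 2, array becomes [3, 3, 5, 3, 12]
arr[3]=3 <= 12: swap with position 3, array becomes [3, 3, 5, 3, 12]

Place pivot at position 4: [3, 3, 5, 3, 12]
Pivot position: 4

After partitioning with pivot 12, the array becomes [3, 3, 5, 3, 12]. The pivot is placed at index 4. All elements to the left of the pivot are <= 12, and all elements to the right are > 12.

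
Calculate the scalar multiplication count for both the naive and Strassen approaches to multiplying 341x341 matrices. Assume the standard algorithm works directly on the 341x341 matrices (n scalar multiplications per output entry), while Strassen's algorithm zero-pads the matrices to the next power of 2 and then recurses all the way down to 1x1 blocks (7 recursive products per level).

Matrix multiplication for 341x341 matrices:

Strassen's algorithm requires power-of-2 dimensions. Pad 341x341 to 512x512 (next power of 2).

Standard algorithm: 341^3 = 39651821 multiplications
Strassen's algorithm: 7^(log2(512)) = 7^9 = 40353607 multiplications
Difference: 39651821 - 40353607 = -701786 (Strassen uses MORE here due to padding overhead — for small or just-over-power-of-2 n, padding can outweigh the per-level savings)

Standard: 39651821 multiplications (341^3). Strassen: 40353607 multiplications (7^9, after padding to 512x512). Strassen reduces 8 recursive multiplications to 7 at each level.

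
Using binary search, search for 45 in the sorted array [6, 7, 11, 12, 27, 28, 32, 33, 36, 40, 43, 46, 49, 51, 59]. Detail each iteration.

Binary search for 45 in [6, 7, 11, 12, 27, 28, 32, 33, 36, 40, 43, 46, 49, 51, 59]:

lo=0, hi=14, mid=7, arr[mid]=33 -> 33 < 45, search right half
lo=8, hi=14, mid=11, arr[mid]=46 -> 46 > 45, search left half
lo=8, hi=10, mid=9, arr[mid]=40 -> 40 < 45, search right half
lo=10, hi=10, mid=10, arr[mid]=43 -> 43 < 45, search right half
lo=11 > hi=10, target 45 not found

Binary search determines that 45 is not in the array after 4 comparisons. The search space was exhausted without finding the target.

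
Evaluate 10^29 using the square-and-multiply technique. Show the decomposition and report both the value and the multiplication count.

Computing 10^29 by squaring (build up from 10^1; each line after the first costs one multiplication):

10^1 = 10
10^2 = (10^1)^2 = 10^2 = 100
10^3 = 10 * 10^2 = 10 * 100 = 1000
10^6 = (10^3)^2 = 1000^2 = 1000000
10^7 = 10 * 10^6 = 10 * 1000000 = 10000000
10^14 = (10^7)^2 = 10000000^2 = 100000000000000
10^28 = (10^14)^2 = 100000000000000^2 = 10000000000000000000000000000
10^29 = 10 * 10^28 = 10 * 10000000000000000000000000000 = 100000000000000000000000000000

Result: 100000000000000000000000000000
Multiplications needed: 7 (7 lines after 10^1)

10^29 = 100000000000000000000000000000. Using exponentiation by squaring, this requires 7 multiplications. The key idea: if the exponent is even, square the half-power; if odd, multiply by the base once.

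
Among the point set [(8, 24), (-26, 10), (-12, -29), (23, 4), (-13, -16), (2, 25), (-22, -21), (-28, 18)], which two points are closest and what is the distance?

Computing all pairwise distances among 8 points:

d((8, 24), (-26, 10)) = 36.7696
d((8, 24), (-12, -29)) = 56.648
d((8, 24), (23, 4)) = 25.0
d((8, 24), (-13, -16)) = 45.1774
d((8, 24), (2, 25)) = 6.0828 <-- minimum
d((8, 24), (-22, -21)) = 54.0833
d((8, 24), (-28, 18)) = 36.4966
d((-26, 10), (-12, -29)) = 41.4367
d((-26, 10), (23, 4)) = 49.366
d((-26, 10), (-13, -16)) = 29.0689
d((-26, 10), (2, 25)) = 31.7648
d((-26, 10), (-22, -21)) = 31.257
d((-26, 10), (-28, 18)) = 8.2462
d((-12, -29), (23, 4)) = 48.1041
d((-12, -29), (-13, -16)) = 13.0384
d((-12, -29), (2, 25)) = 55.7853
d((-12, -29), (-22, -21)) = 12.8062
d((-12, -29), (-28, 18)) = 49.6488
d((23, 4), (-13, -16)) = 41.1825
d((23, 4), (2, 25)) = 29.6985
d((23, 4), (-22, -21)) = 51.4782
d((23, 4), (-28, 18)) = 52.8867
d((-13, -16), (2, 25)) = 43.6578
d((-13, -16), (-22, -21)) = 10.2956
d((-13, -16), (-28, 18)) = 37.1618
d((2, 25), (-22, -21)) = 51.8845
d((2, 25), (-28, 18)) = 30.8058
d((-22, -21), (-28, 18)) = 39.4588

Closest pair: (8, 24) and (2, 25) with distance 6.0828

The closest pair is (8, 24) and (2, 25) with Euclidean distance 6.0828. For 8 points, brute-force pairwise comparison is shown above. For large n, the divide-and-conquer algorithm (sort by x, recurse on halves, check the dividing strip) achieves O(n log n).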